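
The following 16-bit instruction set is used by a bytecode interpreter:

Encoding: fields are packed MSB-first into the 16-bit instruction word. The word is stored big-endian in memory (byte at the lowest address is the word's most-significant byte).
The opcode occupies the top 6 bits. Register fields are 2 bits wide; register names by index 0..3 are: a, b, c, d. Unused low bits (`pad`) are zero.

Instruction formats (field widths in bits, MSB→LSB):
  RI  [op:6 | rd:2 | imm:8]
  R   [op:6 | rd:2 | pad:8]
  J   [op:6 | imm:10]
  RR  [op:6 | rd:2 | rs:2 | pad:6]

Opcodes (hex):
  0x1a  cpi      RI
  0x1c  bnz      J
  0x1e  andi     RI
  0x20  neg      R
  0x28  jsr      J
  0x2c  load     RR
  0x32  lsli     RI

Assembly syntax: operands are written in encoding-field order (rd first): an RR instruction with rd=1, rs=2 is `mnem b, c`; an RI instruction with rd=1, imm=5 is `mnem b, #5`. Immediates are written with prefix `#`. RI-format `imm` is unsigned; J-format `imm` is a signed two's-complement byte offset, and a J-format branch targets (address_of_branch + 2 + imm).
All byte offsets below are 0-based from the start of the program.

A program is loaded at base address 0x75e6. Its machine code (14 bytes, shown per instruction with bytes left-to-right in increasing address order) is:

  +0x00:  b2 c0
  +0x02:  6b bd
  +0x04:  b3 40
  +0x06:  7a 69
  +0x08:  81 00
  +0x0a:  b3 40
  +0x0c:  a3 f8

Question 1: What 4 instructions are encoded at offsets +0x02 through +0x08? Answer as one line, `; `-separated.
+0x02: 6b bd ⇒ word 0x6bbd (big)
  op=0x6bbd>>10=0x1a ⇒ cpi (RI)
  rd: (w>>8)&0x3=0x3 → d
  imm: (w>>0)&0xff=0xbd → #189
+0x04: b3 40 ⇒ word 0xb340 (big)
  op=0xb340>>10=0x2c ⇒ load (RR)
  rd: (w>>8)&0x3=0x3 → d
  rs: (w>>6)&0x3=0x1 → b
+0x06: 7a 69 ⇒ word 0x7a69 (big)
  op=0x7a69>>10=0x1e ⇒ andi (RI)
  rd: (w>>8)&0x3=0x2 → c
  imm: (w>>0)&0xff=0x69 → #105
+0x08: 81 00 ⇒ word 0x8100 (big)
  op=0x8100>>10=0x20 ⇒ neg (R)
  rd: (w>>8)&0x3=0x1 → b

cpi d, #189; load d, b; andi c, #105; neg b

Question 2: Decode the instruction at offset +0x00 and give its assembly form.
+0x00: b2 c0 ⇒ word 0xb2c0 (big)
  opcode bits[15:10]=0x2c: load/RR
  rd@[9:8]=0x2 ⇒ c
  rs@[7:6]=0x3 ⇒ d

load c, d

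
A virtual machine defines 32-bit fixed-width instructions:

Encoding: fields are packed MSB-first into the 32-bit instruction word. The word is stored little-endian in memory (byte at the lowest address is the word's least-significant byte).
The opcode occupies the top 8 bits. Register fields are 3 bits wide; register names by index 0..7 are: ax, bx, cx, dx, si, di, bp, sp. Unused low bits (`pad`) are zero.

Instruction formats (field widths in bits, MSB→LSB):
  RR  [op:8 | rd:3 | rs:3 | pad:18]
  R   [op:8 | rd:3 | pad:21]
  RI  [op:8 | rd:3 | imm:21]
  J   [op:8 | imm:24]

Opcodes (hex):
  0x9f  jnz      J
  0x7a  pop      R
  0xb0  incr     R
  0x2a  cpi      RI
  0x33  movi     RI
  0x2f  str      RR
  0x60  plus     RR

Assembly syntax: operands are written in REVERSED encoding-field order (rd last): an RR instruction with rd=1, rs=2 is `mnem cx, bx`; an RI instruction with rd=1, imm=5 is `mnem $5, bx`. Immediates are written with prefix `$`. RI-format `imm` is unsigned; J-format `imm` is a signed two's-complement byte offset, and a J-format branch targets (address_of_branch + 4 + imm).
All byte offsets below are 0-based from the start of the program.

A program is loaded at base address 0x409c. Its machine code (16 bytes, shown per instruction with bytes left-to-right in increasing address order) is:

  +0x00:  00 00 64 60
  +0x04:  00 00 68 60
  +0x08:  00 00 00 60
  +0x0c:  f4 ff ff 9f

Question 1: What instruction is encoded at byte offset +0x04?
[04] 00 00 68 60 → 0x60680000
  opcode bits[31:24]=0x60: plus/RR
  rd: (w>>21)&0x7=0x3 → dx
  rs: (w>>18)&0x7=0x2 → cx

plus cx, dx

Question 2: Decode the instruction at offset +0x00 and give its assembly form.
plus bx, dx

off 0x00: read 00 00 64 60 as little → 0x60640000
  op=0x60640000>>24=0x60 ⇒ plus (RR)
  rd@[23:21]=0x3 ⇒ dx
  rs@[20:18]=0x1 ⇒ bx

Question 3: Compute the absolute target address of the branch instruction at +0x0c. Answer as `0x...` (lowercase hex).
[0c] f4 ff ff 9f → 0x9ffffff4
  opcode bits[31:24]=0x9f: jnz/J
  imm: (w>>0)&0xffffff=0xfffff4 (s24→-12) → $-12
  target = base 0x409c + off 0x0c + 4 + imm -12 = 0x40a0

0x40a0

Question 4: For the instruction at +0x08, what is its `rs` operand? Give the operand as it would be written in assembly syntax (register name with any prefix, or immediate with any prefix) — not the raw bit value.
ax

off 0x08: read 00 00 00 60 as little → 0x60000000
  op=0x60000000>>24=0x60 ⇒ plus (RR)
  rd@[23:21]=0x0 ⇒ ax
  rs@[20:18]=0x0 ⇒ ax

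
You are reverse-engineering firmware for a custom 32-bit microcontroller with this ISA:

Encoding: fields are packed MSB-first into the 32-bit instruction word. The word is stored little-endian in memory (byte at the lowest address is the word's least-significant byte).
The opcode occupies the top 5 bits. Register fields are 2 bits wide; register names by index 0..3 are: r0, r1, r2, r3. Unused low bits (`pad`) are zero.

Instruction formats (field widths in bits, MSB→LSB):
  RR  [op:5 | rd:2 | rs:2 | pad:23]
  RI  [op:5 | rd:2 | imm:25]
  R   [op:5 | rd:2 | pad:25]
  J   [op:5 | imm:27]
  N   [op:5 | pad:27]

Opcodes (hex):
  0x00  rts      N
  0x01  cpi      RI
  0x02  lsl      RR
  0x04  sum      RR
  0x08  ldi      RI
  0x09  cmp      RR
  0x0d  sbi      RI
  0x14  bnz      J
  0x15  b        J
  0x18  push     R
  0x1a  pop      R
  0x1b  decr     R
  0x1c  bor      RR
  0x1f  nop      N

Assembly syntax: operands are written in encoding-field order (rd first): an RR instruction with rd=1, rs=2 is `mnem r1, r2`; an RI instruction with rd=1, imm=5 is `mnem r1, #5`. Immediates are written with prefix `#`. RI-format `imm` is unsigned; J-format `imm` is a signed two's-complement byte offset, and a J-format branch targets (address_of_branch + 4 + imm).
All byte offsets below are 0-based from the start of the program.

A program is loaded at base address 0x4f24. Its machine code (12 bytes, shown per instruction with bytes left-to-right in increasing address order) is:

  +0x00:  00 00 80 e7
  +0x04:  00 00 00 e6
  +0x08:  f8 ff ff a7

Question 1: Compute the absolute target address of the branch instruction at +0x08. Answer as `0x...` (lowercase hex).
[08] f8 ff ff a7 → 0xa7fffff8
  top 5b → 0x14 → bnz [J]
  imm: (w>>0)&0x7ffffff=0x7fffff8 (s27→-8) → #-8
  target = base 0x4f24 + off 0x08 + 4 + imm -8 = 0x4f28

0x4f28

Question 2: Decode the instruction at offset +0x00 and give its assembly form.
bor r3, r3

off 0x00: read 00 00 80 e7 as little → 0xe7800000
  op=0xe7800000>>27=0x1c ⇒ bor (RR)
  rd@[26:25]=0x3 ⇒ r3
  rs@[24:23]=0x3 ⇒ r3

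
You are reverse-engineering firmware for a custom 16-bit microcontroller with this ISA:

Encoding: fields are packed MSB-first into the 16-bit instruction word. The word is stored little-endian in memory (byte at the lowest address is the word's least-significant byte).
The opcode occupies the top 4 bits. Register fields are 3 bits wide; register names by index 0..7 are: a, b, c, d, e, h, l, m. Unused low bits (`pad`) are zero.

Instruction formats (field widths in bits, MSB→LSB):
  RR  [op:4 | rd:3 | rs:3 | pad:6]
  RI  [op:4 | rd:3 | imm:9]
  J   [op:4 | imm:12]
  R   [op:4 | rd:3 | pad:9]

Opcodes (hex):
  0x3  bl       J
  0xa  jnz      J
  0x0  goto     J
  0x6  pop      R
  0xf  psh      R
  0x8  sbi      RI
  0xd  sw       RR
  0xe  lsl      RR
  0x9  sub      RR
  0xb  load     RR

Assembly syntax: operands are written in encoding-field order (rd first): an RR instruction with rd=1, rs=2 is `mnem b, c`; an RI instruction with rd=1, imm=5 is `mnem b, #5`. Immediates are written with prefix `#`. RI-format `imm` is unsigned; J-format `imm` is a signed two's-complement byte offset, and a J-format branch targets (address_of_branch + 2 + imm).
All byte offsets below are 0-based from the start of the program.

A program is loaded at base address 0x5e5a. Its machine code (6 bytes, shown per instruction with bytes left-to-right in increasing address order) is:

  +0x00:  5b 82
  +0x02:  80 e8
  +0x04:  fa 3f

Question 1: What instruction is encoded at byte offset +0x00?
[00] 5b 82 → 0x825b
  opcode bits[15:12]=0x8: sbi/RI
  rd@[11:9]=0x1 ⇒ b
  imm@[8:0]=0x5b ⇒ #91

sbi b, #91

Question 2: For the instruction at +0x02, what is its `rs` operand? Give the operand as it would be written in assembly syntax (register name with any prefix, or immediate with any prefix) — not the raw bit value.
+0x02: 80 e8 ⇒ word 0xe880 (little)
  opcode bits[15:12]=0xe: lsl/RR
  [11:9] rd=4 = e
  [8:6] rs=2 = c

c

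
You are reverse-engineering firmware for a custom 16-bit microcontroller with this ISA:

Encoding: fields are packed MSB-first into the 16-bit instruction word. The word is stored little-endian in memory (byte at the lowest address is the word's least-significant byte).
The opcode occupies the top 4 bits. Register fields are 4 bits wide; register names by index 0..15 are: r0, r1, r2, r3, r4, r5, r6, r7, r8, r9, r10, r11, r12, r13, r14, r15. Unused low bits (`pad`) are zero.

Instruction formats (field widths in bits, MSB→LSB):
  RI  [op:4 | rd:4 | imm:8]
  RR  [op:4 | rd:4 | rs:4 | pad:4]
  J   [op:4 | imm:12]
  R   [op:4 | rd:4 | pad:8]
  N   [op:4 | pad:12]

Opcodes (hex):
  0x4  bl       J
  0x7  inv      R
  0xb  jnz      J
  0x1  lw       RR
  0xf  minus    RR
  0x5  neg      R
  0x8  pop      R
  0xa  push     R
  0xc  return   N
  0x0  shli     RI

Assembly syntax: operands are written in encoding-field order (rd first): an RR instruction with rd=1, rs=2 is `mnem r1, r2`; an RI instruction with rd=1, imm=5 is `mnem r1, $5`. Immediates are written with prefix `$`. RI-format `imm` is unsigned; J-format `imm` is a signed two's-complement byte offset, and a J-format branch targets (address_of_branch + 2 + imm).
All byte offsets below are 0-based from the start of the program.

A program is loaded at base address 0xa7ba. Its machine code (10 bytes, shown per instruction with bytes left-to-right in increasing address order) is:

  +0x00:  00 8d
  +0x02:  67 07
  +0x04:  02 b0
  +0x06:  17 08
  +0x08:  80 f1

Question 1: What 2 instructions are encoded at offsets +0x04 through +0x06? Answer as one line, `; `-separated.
off 0x04: read 02 b0 as little → 0xb002
  opcode bits[15:12]=0xb: jnz/J
  imm: (w>>0)&0xfff=0x2 → $2
off 0x06: read 17 08 as little → 0x0817
  opcode bits[15:12]=0x0: shli/RI
  rd: (w>>8)&0xf=0x8 → r8
  imm: (w>>0)&0xff=0x17 → $23

jnz $2; shli r8, $23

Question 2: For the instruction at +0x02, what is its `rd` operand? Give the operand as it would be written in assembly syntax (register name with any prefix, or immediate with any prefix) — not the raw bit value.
r7

off 0x02: read 67 07 as little → 0x0767
  op=0x0767>>12=0x0 ⇒ shli (RI)
  rd@[11:8]=0x7 ⇒ r7
  imm@[7:0]=0x67 ⇒ $103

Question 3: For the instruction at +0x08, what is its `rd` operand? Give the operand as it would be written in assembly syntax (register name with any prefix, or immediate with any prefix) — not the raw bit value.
+0x08: 80 f1 ⇒ word 0xf180 (little)
  top 4b → 0xf → minus [RR]
  rd@[11:8]=0x1 ⇒ r1
  rs@[7:4]=0x8 ⇒ r8

r1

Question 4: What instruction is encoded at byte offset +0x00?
pop r13

@+00  little-endian(00 8d) = 0x8d00
  opcode bits[15:12]=0x8: pop/R
  [11:8] rd=13 = r13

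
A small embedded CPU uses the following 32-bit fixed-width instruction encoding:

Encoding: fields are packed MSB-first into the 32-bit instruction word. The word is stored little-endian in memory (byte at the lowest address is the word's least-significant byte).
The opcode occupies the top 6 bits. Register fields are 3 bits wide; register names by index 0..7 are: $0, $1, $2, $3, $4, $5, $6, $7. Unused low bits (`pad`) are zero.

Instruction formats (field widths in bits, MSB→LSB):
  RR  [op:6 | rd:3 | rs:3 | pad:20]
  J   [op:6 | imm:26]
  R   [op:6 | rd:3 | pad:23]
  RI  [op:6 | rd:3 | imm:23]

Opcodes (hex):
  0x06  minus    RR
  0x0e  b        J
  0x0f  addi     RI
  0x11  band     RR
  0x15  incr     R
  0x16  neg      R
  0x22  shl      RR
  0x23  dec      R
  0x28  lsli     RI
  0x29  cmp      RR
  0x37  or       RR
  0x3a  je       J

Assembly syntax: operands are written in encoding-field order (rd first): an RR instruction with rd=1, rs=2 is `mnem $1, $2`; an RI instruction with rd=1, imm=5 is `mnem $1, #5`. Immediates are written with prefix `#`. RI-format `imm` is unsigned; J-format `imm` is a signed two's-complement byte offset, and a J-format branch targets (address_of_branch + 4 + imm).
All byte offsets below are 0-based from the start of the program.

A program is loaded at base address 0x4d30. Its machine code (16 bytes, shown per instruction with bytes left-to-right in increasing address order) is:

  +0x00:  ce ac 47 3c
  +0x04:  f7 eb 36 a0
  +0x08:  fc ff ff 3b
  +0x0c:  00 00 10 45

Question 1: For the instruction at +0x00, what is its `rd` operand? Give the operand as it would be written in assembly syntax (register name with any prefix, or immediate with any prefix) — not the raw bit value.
$0

+0x00: ce ac 47 3c ⇒ word 0x3c47acce (little)
  opcode bits[31:26]=0xf: addi/RI
  rd@[25:23]=0x0 ⇒ $0
  imm@[22:0]=0x47acce ⇒ #4697294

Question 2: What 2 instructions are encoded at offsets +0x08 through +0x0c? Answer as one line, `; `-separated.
+0x08: fc ff ff 3b ⇒ word 0x3bfffffc (little)
  top 6b → 0xe → b [J]
  [25:0] imm=67108860 (s26→-4) = #-4
+0x0c: 00 00 10 45 ⇒ word 0x45100000 (little)
  top 6b → 0x11 → band [RR]
  [25:23] rd=2 = $2
  [22:20] rs=1 = $1

b #-4; band $2, $1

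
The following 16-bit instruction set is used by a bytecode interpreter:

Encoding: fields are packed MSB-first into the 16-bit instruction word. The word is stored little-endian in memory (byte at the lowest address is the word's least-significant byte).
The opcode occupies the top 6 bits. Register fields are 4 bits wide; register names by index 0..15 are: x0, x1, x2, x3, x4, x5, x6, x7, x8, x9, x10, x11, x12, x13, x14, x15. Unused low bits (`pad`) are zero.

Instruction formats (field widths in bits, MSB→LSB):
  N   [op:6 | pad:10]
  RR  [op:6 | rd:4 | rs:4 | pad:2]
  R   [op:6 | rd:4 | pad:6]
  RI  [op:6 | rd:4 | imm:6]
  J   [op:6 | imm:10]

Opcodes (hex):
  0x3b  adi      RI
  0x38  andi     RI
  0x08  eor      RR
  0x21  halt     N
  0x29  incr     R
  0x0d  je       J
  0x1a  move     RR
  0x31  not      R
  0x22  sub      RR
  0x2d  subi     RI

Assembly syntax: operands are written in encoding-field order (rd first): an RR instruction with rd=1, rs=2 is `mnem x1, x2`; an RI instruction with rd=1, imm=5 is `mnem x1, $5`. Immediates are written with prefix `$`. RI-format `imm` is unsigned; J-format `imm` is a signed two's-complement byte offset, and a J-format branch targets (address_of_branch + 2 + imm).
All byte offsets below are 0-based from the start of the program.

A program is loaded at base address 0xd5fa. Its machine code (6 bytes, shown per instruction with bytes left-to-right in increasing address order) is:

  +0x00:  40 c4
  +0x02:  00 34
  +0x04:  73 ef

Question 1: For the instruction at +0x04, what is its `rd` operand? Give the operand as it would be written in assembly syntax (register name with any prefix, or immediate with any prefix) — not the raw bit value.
x13

[04] 73 ef → 0xef73
  op=0xef73>>10=0x3b ⇒ adi (RI)
  rd@[9:6]=0xd ⇒ x13
  imm@[5:0]=0x33 ⇒ $51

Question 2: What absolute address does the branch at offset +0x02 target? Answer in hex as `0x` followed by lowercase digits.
@+02  little-endian(00 34) = 0x3400
  top 6b → 0xd → je [J]
  imm: (w>>0)&0x3ff=0x0 → $0
  target = base 0xd5fa + off 0x02 + 2 + imm 0 = 0xd5fe

0xd5fe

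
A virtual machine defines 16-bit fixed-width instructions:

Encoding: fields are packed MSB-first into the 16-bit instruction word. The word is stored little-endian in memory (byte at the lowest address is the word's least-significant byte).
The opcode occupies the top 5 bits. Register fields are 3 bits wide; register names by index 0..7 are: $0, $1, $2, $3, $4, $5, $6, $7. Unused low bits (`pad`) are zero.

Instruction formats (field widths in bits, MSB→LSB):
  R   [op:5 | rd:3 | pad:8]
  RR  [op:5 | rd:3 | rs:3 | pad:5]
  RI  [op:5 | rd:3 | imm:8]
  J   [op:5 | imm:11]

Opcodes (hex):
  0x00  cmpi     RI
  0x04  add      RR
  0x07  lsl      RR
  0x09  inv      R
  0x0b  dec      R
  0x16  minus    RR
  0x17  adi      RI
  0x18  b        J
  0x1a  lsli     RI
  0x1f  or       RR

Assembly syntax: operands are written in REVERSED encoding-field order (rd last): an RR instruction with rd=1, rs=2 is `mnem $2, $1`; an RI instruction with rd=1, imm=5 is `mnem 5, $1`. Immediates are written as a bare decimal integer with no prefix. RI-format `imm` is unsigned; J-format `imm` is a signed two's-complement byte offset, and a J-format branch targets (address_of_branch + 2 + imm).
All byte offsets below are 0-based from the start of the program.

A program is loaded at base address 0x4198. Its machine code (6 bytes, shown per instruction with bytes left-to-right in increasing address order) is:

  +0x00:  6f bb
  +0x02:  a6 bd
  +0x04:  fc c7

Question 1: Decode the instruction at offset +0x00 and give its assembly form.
off 0x00: read 6f bb as little → 0xbb6f
  op=0xbb6f>>11=0x17 ⇒ adi (RI)
  rd: (w>>8)&0x7=0x3 → $3
  imm: (w>>0)&0xff=0x6f → 111

adi 111, $3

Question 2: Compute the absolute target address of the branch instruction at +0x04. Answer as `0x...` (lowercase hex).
0x419a

+0x04: fc c7 ⇒ word 0xc7fc (little)
  top 5b → 0x18 → b [J]
  imm@[10:0]=0x7fc (s11→-4) ⇒ -4
  target = base 0x4198 + off 0x04 + 2 + imm -4 = 0x419a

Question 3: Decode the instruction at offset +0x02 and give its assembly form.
off 0x02: read a6 bd as little → 0xbda6
  opcode bits[15:11]=0x17: adi/RI
  [10:8] rd=5 = $5
  [7:0] imm=166 = 166

adi 166, $5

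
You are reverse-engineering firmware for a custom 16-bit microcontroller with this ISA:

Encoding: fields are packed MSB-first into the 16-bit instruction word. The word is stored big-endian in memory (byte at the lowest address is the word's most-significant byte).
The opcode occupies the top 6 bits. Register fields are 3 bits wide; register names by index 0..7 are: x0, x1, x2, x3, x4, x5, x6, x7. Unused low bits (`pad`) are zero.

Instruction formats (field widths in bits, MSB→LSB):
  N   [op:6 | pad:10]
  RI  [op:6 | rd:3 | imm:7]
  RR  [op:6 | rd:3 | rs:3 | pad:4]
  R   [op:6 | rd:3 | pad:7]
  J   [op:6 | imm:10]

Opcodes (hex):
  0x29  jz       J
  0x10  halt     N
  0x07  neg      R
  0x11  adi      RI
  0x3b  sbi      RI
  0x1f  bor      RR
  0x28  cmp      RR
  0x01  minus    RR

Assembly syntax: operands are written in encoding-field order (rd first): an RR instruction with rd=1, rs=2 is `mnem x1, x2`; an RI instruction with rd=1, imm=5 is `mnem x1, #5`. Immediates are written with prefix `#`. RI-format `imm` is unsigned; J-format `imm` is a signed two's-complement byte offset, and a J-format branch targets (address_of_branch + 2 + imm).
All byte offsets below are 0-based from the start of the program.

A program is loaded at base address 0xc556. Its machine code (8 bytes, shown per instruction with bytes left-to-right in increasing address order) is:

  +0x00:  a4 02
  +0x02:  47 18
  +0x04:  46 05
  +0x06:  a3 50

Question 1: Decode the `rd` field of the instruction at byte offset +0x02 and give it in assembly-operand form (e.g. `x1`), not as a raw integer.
x6

[02] 47 18 → 0x4718
  top 6b → 0x11 → adi [RI]
  [9:7] rd=6 = x6
  [6:0] imm=24 = #24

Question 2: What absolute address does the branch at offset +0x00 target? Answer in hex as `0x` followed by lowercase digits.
0xc55a

[00] a4 02 → 0xa402
  op=0xa402>>10=0x29 ⇒ jz (J)
  [9:0] imm=2 = #2
  target = base 0xc556 + off 0x00 + 2 + imm 2 = 0xc55a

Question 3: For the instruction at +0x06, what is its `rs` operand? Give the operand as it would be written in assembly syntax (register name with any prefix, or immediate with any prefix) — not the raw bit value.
[06] a3 50 → 0xa350
  op=0xa350>>10=0x28 ⇒ cmp (RR)
  rd: (w>>7)&0x7=0x6 → x6
  rs: (w>>4)&0x7=0x5 → x5

x5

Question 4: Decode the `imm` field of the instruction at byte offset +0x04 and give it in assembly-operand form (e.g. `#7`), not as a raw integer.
#5

+0x04: 46 05 ⇒ word 0x4605 (big)
  op=0x4605>>10=0x11 ⇒ adi (RI)
  rd: (w>>7)&0x7=0x4 → x4
  imm: (w>>0)&0x7f=0x5 → #5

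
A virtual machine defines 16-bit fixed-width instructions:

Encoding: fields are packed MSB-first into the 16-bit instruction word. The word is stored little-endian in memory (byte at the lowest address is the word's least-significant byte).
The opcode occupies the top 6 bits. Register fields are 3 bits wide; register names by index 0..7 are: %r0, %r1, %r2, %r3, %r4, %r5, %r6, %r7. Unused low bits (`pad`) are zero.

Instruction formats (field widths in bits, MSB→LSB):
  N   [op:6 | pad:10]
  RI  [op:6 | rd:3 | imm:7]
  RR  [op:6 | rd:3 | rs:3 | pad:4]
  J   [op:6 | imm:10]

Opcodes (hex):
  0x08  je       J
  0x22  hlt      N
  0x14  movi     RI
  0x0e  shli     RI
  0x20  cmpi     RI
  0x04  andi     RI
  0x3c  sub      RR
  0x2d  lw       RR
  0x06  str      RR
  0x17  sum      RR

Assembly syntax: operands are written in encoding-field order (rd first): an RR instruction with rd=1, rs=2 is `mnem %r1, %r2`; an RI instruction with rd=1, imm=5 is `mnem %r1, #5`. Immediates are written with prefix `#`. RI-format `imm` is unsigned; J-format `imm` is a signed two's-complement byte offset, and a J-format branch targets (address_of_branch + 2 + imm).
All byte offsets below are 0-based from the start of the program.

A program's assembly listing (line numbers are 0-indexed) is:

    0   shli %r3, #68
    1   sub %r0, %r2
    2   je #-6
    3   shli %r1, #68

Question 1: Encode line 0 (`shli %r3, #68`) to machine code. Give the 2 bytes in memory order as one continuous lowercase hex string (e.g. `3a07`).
c439

L0: shli op=0xe:6|rd=3:3|imm=68:7 ⇒ 0x39c4 ⇒ little c4 39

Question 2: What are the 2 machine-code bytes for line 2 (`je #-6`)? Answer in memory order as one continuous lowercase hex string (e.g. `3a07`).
fa23

L2: je op=0x8:6|imm=-6:10 ⇒ 0x23fa ⇒ little fa 23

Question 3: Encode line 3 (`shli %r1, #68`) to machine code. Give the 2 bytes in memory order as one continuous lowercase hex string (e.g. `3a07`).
c438

line 3 (shli): pack op=0xe:6|rd=1:3|imm=68:7 = 0x38c4; little→ c4 38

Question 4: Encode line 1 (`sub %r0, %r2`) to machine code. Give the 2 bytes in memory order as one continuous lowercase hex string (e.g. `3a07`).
1. sub fields op=0x3c:6|rd=0:3|rs=2:3|pad=0:4 → word f020h → 20 f0

20f0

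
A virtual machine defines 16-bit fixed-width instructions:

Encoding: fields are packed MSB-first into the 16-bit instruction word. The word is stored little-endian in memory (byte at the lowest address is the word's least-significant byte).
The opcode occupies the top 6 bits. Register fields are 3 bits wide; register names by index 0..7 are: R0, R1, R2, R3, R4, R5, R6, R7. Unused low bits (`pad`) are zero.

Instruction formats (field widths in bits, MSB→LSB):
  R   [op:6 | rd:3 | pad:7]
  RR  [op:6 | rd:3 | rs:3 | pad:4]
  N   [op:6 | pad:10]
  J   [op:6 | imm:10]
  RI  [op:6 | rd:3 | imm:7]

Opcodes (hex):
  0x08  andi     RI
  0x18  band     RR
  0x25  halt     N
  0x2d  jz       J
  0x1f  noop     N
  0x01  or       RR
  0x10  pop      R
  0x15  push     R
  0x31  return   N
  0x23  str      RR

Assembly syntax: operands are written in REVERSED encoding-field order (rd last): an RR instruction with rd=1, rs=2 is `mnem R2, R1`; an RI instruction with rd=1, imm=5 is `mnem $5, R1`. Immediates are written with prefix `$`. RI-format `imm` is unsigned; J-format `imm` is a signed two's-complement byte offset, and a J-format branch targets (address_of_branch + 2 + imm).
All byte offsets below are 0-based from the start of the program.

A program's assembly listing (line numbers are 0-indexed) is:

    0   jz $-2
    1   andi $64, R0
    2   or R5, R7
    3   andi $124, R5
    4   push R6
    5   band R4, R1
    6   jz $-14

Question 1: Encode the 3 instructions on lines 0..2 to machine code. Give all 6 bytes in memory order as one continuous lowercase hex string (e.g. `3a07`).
line 0 (jz): pack op=0x2d:6|imm=-2:10 = 0xb7fe; little→ fe b7
line 1 (andi): pack op=0x8:6|rd=0:3|imm=64:7 = 0x2040; little→ 40 20
line 2 (or): pack op=0x1:6|rd=7:3|rs=5:3|pad=0:4 = 0x07d0; little→ d0 07

feb74020d007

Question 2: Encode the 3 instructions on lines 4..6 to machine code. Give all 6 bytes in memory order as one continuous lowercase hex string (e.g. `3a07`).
0057c060f2b7

line 4 (push): pack op=0x15:6|rd=6:3|pad=0:7 = 0x5700; little→ 00 57
line 5 (band): pack op=0x18:6|rd=1:3|rs=4:3|pad=0:4 = 0x60c0; little→ c0 60
line 6 (jz): pack op=0x2d:6|imm=-14:10 = 0xb7f2; little→ f2 b7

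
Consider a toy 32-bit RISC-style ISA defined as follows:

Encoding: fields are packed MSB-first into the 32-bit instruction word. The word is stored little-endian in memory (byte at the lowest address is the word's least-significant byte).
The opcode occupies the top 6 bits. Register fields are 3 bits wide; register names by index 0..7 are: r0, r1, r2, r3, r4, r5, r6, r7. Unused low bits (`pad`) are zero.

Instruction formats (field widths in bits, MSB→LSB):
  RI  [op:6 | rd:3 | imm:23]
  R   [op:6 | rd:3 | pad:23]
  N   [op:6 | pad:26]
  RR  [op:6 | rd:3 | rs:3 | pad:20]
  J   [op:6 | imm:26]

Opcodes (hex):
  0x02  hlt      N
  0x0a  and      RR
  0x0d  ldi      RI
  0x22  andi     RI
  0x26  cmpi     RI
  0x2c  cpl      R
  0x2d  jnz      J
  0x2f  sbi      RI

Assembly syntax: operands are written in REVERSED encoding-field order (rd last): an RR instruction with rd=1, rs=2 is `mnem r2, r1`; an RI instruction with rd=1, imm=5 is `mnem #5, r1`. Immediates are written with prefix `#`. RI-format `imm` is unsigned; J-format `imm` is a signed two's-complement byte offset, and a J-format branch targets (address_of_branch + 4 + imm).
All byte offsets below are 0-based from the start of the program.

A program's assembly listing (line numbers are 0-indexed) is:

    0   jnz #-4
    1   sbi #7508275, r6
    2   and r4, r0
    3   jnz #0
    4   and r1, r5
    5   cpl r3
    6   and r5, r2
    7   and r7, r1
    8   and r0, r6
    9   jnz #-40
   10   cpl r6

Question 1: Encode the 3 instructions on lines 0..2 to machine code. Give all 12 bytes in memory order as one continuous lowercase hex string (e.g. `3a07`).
fcffffb7339172bf00004028

0. jnz fields op=0x2d:6|imm=-4:26 → word b7fffffch → fc ff ff b7
1. sbi fields op=0x2f:6|rd=6:3|imm=7508275:23 → word bf729133h → 33 91 72 bf
2. and fields op=0xa:6|rd=0:3|rs=4:3|pad=0:20 → word 28400000h → 00 00 40 28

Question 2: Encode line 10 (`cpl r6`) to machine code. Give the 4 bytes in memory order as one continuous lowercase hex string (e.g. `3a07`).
000000b3

line 10 (cpl): pack op=0x2c:6|rd=6:3|pad=0:23 = 0xb3000000; little→ 00 00 00 b3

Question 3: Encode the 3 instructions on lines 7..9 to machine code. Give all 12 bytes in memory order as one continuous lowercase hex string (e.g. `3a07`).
0000f0280000002bd8ffffb7

line 7 (and): pack op=0xa:6|rd=1:3|rs=7:3|pad=0:20 = 0x28f00000; little→ 00 00 f0 28
line 8 (and): pack op=0xa:6|rd=6:3|rs=0:3|pad=0:20 = 0x2b000000; little→ 00 00 00 2b
line 9 (jnz): pack op=0x2d:6|imm=-40:26 = 0xb7ffffd8; little→ d8 ff ff b7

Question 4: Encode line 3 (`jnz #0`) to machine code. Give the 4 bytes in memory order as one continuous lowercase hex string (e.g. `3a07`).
line 3 (jnz): pack op=0x2d:6|imm=0:26 = 0xb4000000; little→ 00 00 00 b4

000000b4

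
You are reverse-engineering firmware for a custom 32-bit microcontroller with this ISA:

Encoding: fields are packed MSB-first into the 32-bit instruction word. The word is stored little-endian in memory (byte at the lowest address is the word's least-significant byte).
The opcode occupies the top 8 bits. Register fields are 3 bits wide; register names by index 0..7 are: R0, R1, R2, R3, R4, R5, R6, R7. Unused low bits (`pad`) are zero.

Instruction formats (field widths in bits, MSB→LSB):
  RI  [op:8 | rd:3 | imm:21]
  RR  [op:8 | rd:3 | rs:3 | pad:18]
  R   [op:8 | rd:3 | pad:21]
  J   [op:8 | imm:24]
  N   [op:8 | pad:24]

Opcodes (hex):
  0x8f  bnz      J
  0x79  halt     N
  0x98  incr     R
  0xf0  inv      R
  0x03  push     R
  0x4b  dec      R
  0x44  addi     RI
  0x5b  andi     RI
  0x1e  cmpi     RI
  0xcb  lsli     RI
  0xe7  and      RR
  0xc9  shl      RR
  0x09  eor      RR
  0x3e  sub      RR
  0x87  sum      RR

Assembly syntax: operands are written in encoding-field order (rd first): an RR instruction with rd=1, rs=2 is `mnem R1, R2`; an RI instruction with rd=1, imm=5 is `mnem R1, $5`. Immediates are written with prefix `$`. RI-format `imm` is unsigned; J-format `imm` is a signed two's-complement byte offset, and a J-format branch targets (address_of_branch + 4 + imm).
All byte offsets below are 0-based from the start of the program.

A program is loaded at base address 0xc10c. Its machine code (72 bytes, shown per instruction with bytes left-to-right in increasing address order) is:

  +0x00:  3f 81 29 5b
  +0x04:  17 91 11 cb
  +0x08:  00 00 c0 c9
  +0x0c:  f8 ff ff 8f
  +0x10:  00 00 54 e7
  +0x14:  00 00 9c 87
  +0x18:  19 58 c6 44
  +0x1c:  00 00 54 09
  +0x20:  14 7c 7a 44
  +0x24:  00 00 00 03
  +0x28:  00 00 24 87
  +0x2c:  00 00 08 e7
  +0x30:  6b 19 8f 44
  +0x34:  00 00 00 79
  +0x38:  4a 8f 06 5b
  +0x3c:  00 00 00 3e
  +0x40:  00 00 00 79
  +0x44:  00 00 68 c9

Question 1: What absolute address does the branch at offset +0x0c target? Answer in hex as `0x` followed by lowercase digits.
off 0x0c: read f8 ff ff 8f as little → 0x8ffffff8
  opcode bits[31:24]=0x8f: bnz/J
  [23:0] imm=16777208 (s24→-8) = $-8
  target = base 0xc10c + off 0x0c + 4 + imm -8 = 0xc114

0xc114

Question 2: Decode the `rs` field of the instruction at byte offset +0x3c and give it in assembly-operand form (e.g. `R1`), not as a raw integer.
@+3c  little-endian(00 00 00 3e) = 0x3e000000
  top 8b → 0x3e → sub [RR]
  rd@[23:21]=0x0 ⇒ R0
  rs@[20:18]=0x0 ⇒ R0

R0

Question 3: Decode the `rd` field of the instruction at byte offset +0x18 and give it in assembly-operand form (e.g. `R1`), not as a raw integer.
off 0x18: read 19 58 c6 44 as little → 0x44c65819
  op=0x44c65819>>24=0x44 ⇒ addi (RI)
  rd: (w>>21)&0x7=0x6 → R6
  imm: (w>>0)&0x1fffff=0x65819 → $415769

R6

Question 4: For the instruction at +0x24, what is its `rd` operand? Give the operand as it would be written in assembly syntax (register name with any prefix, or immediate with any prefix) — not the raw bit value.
R0

@+24  little-endian(00 00 00 03) = 0x03000000
  top 8b → 0x3 → push [R]
  [23:21] rd=0 = R0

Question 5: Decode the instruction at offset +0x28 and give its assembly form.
sum R1, R1

off 0x28: read 00 00 24 87 as little → 0x87240000
  op=0x87240000>>24=0x87 ⇒ sum (RR)
  [23:21] rd=1 = R1
  [20:18] rs=1 = R1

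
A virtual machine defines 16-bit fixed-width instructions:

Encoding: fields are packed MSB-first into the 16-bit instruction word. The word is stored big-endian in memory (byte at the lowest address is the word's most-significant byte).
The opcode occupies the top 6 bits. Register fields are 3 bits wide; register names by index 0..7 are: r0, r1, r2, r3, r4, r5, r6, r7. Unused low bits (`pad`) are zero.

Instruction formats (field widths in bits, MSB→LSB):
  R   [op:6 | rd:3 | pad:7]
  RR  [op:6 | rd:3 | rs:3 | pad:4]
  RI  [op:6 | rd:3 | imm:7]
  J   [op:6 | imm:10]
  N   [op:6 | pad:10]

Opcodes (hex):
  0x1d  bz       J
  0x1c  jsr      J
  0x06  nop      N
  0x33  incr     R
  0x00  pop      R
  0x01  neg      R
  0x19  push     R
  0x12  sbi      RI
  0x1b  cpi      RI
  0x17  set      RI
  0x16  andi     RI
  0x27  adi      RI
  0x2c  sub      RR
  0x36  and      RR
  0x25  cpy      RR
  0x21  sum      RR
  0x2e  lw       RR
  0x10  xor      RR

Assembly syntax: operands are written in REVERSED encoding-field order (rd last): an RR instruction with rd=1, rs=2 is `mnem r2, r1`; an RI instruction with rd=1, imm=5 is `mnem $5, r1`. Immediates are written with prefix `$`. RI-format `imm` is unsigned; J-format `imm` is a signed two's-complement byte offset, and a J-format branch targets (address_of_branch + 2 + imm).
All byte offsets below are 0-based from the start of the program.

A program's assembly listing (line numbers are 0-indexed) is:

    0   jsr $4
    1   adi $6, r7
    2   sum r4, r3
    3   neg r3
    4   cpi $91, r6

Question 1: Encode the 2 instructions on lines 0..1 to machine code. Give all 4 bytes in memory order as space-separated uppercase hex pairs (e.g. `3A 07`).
70 04 9F 86

line 0 (jsr): pack op=0x1c:6|imm=4:10 = 0x7004; big→ 70 04
line 1 (adi): pack op=0x27:6|rd=7:3|imm=6:7 = 0x9f86; big→ 9f 86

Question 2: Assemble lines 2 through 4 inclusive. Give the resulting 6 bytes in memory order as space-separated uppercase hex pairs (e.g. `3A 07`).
L2: sum op=0x21:6|rd=3:3|rs=4:3|pad=0:4 ⇒ 0x85c0 ⇒ big 85 c0
L3: neg op=0x1:6|rd=3:3|pad=0:7 ⇒ 0x0580 ⇒ big 05 80
L4: cpi op=0x1b:6|rd=6:3|imm=91:7 ⇒ 0x6f5b ⇒ big 6f 5b

85 C0 05 80 6F 5B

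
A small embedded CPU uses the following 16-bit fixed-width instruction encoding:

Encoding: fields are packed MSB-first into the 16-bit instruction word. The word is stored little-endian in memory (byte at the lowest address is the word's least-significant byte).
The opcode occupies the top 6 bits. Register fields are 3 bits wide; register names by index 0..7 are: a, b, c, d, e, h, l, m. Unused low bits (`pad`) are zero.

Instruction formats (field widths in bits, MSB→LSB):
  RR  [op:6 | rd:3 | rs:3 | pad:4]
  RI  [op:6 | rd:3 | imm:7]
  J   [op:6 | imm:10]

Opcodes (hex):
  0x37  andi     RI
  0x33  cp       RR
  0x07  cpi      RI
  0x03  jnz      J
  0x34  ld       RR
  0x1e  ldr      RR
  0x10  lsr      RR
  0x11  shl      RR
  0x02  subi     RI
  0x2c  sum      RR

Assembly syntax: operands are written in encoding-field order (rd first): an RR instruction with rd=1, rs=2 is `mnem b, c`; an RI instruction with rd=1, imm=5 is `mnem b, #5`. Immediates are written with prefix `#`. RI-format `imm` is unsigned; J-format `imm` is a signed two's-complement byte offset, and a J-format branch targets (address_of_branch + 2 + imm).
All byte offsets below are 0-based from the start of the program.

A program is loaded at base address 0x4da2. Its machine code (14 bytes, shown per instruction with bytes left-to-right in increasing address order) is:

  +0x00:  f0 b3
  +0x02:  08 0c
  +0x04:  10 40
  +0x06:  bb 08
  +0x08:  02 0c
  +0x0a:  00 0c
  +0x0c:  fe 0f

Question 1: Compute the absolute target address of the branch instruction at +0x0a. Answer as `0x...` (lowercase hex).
0x4dae

+0x0a: 00 0c ⇒ word 0x0c00 (little)
  op=0x0c00>>10=0x3 ⇒ jnz (J)
  [9:0] imm=0 = #0
  target = base 0x4da2 + off 0x0a + 2 + imm 0 = 0x4dae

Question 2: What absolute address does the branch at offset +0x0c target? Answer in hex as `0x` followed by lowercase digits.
+0x0c: fe 0f ⇒ word 0x0ffe (little)
  top 6b → 0x3 → jnz [J]
  [9:0] imm=1022 (s10→-2) = #-2
  target = base 0x4da2 + off 0x0c + 2 + imm -2 = 0x4dae

0x4dae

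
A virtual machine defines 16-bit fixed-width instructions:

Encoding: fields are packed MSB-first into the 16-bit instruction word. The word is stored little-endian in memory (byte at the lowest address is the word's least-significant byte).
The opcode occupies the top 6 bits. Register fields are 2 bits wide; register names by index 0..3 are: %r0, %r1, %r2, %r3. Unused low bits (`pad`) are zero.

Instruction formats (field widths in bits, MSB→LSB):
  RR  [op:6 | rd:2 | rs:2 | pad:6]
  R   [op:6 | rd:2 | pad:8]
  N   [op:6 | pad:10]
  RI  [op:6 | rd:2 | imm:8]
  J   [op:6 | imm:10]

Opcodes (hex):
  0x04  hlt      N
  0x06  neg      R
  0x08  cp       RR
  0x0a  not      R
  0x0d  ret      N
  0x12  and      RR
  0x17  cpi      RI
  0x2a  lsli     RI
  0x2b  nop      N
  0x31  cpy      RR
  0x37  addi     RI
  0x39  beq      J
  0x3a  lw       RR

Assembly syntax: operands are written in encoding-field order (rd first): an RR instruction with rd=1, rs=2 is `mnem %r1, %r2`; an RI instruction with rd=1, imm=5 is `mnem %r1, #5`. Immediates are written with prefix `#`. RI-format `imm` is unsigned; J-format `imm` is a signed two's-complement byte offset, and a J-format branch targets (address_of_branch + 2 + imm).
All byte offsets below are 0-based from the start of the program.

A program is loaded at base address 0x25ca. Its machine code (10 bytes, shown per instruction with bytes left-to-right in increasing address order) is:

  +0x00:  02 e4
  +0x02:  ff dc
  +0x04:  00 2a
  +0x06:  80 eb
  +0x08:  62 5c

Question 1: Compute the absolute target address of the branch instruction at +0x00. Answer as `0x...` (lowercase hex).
off 0x00: read 02 e4 as little → 0xe402
  opcode bits[15:10]=0x39: beq/J
  [9:0] imm=2 = #2
  target = base 0x25ca + off 0x00 + 2 + imm 2 = 0x25ce

0x25ce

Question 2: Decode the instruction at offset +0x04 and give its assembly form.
not %r2

@+04  little-endian(00 2a) = 0x2a00
  top 6b → 0xa → not [R]
  rd@[9:8]=0x2 ⇒ %r2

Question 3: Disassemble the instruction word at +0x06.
lw %r3, %r2

+0x06: 80 eb ⇒ word 0xeb80 (little)
  op=0xeb80>>10=0x3a ⇒ lw (RR)
  rd: (w>>8)&0x3=0x3 → %r3
  rs: (w>>6)&0x3=0x2 → %r2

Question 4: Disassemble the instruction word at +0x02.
@+02  little-endian(ff dc) = 0xdcff
  opcode bits[15:10]=0x37: addi/RI
  [9:8] rd=0 = %r0
  [7:0] imm=255 = #255

addi %r0, #255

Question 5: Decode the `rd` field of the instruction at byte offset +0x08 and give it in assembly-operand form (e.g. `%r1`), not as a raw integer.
%r0

[08] 62 5c → 0x5c62
  opcode bits[15:10]=0x17: cpi/RI
  [9:8] rd=0 = %r0
  [7:0] imm=98 = #98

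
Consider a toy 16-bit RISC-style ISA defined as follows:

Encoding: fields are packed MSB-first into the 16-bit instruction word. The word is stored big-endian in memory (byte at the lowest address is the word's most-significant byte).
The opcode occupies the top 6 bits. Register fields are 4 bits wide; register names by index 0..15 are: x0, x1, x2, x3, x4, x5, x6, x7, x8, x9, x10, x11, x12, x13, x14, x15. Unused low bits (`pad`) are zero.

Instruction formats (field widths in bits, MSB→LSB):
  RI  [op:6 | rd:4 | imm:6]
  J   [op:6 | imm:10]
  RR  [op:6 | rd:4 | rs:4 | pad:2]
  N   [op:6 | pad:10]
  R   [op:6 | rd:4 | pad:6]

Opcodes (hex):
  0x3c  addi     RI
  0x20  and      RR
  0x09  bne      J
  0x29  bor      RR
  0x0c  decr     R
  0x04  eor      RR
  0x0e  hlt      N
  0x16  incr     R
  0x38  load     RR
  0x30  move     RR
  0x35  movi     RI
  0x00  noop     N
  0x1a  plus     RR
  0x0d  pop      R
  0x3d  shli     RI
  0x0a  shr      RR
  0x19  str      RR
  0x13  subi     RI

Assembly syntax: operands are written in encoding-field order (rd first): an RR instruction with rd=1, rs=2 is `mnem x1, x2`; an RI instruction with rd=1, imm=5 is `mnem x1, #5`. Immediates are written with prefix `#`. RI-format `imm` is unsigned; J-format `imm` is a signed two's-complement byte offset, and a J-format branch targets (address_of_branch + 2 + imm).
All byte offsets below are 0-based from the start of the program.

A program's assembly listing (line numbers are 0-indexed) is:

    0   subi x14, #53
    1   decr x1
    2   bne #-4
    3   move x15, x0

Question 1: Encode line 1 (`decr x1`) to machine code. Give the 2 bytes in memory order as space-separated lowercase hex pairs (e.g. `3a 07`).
line 1 (decr): pack op=0xc:6|rd=1:4|pad=0:6 = 0x3040; big→ 30 40

30 40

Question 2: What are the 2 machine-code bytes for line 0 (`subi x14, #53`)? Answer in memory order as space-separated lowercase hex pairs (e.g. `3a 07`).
4f b5

L0: subi op=0x13:6|rd=14:4|imm=53:6 ⇒ 0x4fb5 ⇒ big 4f b5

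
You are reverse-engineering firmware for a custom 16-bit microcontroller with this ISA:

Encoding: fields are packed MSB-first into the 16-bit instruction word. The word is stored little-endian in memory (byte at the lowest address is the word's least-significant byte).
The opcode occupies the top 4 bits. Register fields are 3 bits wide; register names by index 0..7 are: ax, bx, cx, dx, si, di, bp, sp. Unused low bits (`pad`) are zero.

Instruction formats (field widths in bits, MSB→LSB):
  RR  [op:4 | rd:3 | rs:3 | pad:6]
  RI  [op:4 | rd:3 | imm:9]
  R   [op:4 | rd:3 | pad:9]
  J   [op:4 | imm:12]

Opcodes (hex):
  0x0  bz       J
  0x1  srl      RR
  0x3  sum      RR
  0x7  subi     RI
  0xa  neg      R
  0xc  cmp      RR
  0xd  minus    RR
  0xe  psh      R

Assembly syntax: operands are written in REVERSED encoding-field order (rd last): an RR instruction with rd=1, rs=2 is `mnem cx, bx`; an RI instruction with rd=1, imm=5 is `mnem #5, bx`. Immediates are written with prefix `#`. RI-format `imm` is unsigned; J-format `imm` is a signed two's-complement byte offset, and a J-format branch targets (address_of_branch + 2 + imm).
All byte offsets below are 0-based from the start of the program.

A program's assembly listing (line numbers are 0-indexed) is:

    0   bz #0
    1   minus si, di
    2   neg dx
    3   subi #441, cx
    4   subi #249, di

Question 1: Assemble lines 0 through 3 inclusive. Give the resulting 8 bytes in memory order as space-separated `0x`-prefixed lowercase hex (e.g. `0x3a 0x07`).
0x00 0x00 0x00 0xdb 0x00 0xa6 0xb9 0x75

line 0 (bz): pack op=0x0:4|imm=0:12 = 0x0000; little→ 00 00
line 1 (minus): pack op=0xd:4|rd=5:3|rs=4:3|pad=0:6 = 0xdb00; little→ 00 db
line 2 (neg): pack op=0xa:4|rd=3:3|pad=0:9 = 0xa600; little→ 00 a6
line 3 (subi): pack op=0x7:4|rd=2:3|imm=441:9 = 0x75b9; little→ b9 75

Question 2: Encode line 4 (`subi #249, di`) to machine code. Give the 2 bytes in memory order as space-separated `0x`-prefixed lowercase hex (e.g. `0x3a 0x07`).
4. subi fields op=0x7:4|rd=5:3|imm=249:9 → word 7af9h → f9 7a

0xf9 0x7a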